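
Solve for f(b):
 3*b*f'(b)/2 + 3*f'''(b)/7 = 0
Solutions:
 f(b) = C1 + Integral(C2*airyai(-2^(2/3)*7^(1/3)*b/2) + C3*airybi(-2^(2/3)*7^(1/3)*b/2), b)


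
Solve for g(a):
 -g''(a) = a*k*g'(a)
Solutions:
 g(a) = Piecewise((-sqrt(2)*sqrt(pi)*C1*erf(sqrt(2)*a*sqrt(k)/2)/(2*sqrt(k)) - C2, (k > 0) | (k < 0)), (-C1*a - C2, True))


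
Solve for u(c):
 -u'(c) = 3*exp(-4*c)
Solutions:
 u(c) = C1 + 3*exp(-4*c)/4


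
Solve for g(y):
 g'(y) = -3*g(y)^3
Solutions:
 g(y) = -sqrt(2)*sqrt(-1/(C1 - 3*y))/2
 g(y) = sqrt(2)*sqrt(-1/(C1 - 3*y))/2


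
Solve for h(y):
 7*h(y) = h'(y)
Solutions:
 h(y) = C1*exp(7*y)


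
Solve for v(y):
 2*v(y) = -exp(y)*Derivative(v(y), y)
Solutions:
 v(y) = C1*exp(2*exp(-y))


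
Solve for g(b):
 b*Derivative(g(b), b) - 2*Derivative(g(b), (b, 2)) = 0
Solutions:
 g(b) = C1 + C2*erfi(b/2)


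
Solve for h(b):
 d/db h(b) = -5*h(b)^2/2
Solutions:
 h(b) = 2/(C1 + 5*b)


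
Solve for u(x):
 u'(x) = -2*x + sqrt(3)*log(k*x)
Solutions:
 u(x) = C1 - x^2 + sqrt(3)*x*log(k*x) - sqrt(3)*x


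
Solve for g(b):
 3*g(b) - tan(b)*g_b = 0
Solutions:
 g(b) = C1*sin(b)^3


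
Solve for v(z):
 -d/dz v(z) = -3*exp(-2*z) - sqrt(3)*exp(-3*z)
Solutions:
 v(z) = C1 - 3*exp(-2*z)/2 - sqrt(3)*exp(-3*z)/3


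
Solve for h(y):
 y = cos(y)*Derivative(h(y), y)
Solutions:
 h(y) = C1 + Integral(y/cos(y), y)


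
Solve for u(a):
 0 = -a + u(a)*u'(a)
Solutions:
 u(a) = -sqrt(C1 + a^2)
 u(a) = sqrt(C1 + a^2)


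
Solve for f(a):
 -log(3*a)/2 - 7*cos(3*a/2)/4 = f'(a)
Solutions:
 f(a) = C1 - a*log(a)/2 - a*log(3)/2 + a/2 - 7*sin(3*a/2)/6


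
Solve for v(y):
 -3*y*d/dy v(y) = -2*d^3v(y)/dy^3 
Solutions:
 v(y) = C1 + Integral(C2*airyai(2^(2/3)*3^(1/3)*y/2) + C3*airybi(2^(2/3)*3^(1/3)*y/2), y)


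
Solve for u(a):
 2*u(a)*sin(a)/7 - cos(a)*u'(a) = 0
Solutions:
 u(a) = C1/cos(a)^(2/7)


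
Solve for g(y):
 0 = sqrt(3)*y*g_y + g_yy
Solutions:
 g(y) = C1 + C2*erf(sqrt(2)*3^(1/4)*y/2)


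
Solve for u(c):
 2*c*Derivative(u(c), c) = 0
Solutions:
 u(c) = C1


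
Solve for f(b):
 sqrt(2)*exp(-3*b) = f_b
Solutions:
 f(b) = C1 - sqrt(2)*exp(-3*b)/3


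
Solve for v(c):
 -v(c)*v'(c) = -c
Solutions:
 v(c) = -sqrt(C1 + c^2)
 v(c) = sqrt(C1 + c^2)


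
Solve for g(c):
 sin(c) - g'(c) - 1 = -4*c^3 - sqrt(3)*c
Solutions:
 g(c) = C1 + c^4 + sqrt(3)*c^2/2 - c - cos(c)


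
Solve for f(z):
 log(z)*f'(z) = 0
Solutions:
 f(z) = C1


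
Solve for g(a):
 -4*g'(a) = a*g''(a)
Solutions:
 g(a) = C1 + C2/a^3


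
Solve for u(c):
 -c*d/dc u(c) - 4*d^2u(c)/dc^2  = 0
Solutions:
 u(c) = C1 + C2*erf(sqrt(2)*c/4)


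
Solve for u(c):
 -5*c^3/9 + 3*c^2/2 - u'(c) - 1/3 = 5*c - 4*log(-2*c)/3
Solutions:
 u(c) = C1 - 5*c^4/36 + c^3/2 - 5*c^2/2 + 4*c*log(-c)/3 + c*(-5 + 4*log(2))/3


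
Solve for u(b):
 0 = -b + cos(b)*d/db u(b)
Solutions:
 u(b) = C1 + Integral(b/cos(b), b)


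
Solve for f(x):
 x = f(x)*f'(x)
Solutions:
 f(x) = -sqrt(C1 + x^2)
 f(x) = sqrt(C1 + x^2)


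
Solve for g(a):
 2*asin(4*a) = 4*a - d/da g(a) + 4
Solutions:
 g(a) = C1 + 2*a^2 - 2*a*asin(4*a) + 4*a - sqrt(1 - 16*a^2)/2


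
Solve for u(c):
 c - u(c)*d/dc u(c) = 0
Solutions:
 u(c) = -sqrt(C1 + c^2)
 u(c) = sqrt(C1 + c^2)


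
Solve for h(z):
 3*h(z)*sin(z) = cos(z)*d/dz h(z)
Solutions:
 h(z) = C1/cos(z)^3


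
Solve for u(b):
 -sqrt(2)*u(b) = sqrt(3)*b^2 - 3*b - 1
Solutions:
 u(b) = -sqrt(6)*b^2/2 + 3*sqrt(2)*b/2 + sqrt(2)/2


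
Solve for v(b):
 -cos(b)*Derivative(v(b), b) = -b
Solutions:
 v(b) = C1 + Integral(b/cos(b), b)


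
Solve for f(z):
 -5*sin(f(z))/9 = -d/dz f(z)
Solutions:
 -5*z/9 + log(cos(f(z)) - 1)/2 - log(cos(f(z)) + 1)/2 = C1


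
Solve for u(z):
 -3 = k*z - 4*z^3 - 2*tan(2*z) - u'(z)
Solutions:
 u(z) = C1 + k*z^2/2 - z^4 + 3*z + log(cos(2*z))


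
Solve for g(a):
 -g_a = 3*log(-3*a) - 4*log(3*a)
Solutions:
 g(a) = C1 + a*log(a) + a*(-1 + log(3) - 3*I*pi)


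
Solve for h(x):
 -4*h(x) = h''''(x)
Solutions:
 h(x) = (C1*sin(x) + C2*cos(x))*exp(-x) + (C3*sin(x) + C4*cos(x))*exp(x)


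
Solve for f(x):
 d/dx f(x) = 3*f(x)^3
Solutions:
 f(x) = -sqrt(2)*sqrt(-1/(C1 + 3*x))/2
 f(x) = sqrt(2)*sqrt(-1/(C1 + 3*x))/2


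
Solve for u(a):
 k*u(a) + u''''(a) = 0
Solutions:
 u(a) = C1*exp(-a*(-k)^(1/4)) + C2*exp(a*(-k)^(1/4)) + C3*exp(-I*a*(-k)^(1/4)) + C4*exp(I*a*(-k)^(1/4))


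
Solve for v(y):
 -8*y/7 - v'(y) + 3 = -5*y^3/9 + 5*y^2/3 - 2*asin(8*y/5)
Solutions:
 v(y) = C1 + 5*y^4/36 - 5*y^3/9 - 4*y^2/7 + 2*y*asin(8*y/5) + 3*y + sqrt(25 - 64*y^2)/4


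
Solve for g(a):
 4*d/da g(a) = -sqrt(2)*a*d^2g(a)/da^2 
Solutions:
 g(a) = C1 + C2*a^(1 - 2*sqrt(2))


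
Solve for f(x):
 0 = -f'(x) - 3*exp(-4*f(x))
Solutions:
 f(x) = log(-I*(C1 - 12*x)^(1/4))
 f(x) = log(I*(C1 - 12*x)^(1/4))
 f(x) = log(-(C1 - 12*x)^(1/4))
 f(x) = log(C1 - 12*x)/4


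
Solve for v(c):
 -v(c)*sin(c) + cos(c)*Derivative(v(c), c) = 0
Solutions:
 v(c) = C1/cos(c)


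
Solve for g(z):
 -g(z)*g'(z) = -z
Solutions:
 g(z) = -sqrt(C1 + z^2)
 g(z) = sqrt(C1 + z^2)


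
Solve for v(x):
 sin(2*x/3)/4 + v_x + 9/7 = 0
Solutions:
 v(x) = C1 - 9*x/7 + 3*cos(2*x/3)/8


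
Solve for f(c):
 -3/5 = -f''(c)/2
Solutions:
 f(c) = C1 + C2*c + 3*c^2/5


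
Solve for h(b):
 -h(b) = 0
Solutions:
 h(b) = 0


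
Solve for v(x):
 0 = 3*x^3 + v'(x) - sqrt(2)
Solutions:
 v(x) = C1 - 3*x^4/4 + sqrt(2)*x


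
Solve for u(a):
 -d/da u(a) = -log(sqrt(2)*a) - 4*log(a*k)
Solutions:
 u(a) = C1 + a*(4*log(k) - 5 + log(2)/2) + 5*a*log(a)


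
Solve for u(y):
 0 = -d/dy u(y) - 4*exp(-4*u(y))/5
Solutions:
 u(y) = log(-I*(C1 - 16*y/5)^(1/4))
 u(y) = log(I*(C1 - 16*y/5)^(1/4))
 u(y) = log(-(C1 - 16*y/5)^(1/4))
 u(y) = log(C1 - 16*y/5)/4


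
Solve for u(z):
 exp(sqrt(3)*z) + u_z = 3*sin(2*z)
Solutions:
 u(z) = C1 - sqrt(3)*exp(sqrt(3)*z)/3 - 3*cos(2*z)/2


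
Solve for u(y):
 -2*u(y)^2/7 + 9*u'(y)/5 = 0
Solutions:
 u(y) = -63/(C1 + 10*y)


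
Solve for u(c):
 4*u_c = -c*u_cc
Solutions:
 u(c) = C1 + C2/c^3


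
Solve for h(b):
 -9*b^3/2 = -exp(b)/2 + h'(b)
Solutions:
 h(b) = C1 - 9*b^4/8 + exp(b)/2


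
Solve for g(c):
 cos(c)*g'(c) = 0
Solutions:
 g(c) = C1


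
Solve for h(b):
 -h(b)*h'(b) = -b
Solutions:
 h(b) = -sqrt(C1 + b^2)
 h(b) = sqrt(C1 + b^2)


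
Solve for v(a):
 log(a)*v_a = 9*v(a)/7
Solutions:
 v(a) = C1*exp(9*li(a)/7)


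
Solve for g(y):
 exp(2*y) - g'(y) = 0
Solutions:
 g(y) = C1 + exp(2*y)/2


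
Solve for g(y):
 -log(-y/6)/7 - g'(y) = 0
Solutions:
 g(y) = C1 - y*log(-y)/7 + y*(1 + log(6))/7


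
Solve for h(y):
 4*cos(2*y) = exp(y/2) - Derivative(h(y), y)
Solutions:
 h(y) = C1 + 2*exp(y/2) - 2*sin(2*y)


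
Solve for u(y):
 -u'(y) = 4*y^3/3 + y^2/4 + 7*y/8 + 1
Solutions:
 u(y) = C1 - y^4/3 - y^3/12 - 7*y^2/16 - y


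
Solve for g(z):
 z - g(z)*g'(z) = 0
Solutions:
 g(z) = -sqrt(C1 + z^2)
 g(z) = sqrt(C1 + z^2)


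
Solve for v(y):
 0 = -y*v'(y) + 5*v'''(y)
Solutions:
 v(y) = C1 + Integral(C2*airyai(5^(2/3)*y/5) + C3*airybi(5^(2/3)*y/5), y)


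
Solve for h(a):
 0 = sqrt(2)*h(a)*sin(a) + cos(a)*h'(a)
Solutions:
 h(a) = C1*cos(a)^(sqrt(2))


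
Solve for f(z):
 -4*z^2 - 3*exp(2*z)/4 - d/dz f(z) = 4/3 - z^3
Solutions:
 f(z) = C1 + z^4/4 - 4*z^3/3 - 4*z/3 - 3*exp(2*z)/8


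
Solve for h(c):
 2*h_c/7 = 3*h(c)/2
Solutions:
 h(c) = C1*exp(21*c/4)


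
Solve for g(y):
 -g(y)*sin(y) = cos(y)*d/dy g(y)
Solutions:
 g(y) = C1*cos(y)


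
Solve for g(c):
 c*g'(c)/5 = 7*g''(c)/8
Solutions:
 g(c) = C1 + C2*erfi(2*sqrt(35)*c/35)


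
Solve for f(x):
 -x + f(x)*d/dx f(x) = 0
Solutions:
 f(x) = -sqrt(C1 + x^2)
 f(x) = sqrt(C1 + x^2)


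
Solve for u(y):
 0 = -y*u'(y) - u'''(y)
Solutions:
 u(y) = C1 + Integral(C2*airyai(-y) + C3*airybi(-y), y)


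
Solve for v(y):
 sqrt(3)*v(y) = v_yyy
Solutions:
 v(y) = C3*exp(3^(1/6)*y) + (C1*sin(3^(2/3)*y/2) + C2*cos(3^(2/3)*y/2))*exp(-3^(1/6)*y/2)


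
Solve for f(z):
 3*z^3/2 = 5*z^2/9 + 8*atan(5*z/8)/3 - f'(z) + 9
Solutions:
 f(z) = C1 - 3*z^4/8 + 5*z^3/27 + 8*z*atan(5*z/8)/3 + 9*z - 32*log(25*z^2 + 64)/15


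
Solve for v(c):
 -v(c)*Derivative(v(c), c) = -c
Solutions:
 v(c) = -sqrt(C1 + c^2)
 v(c) = sqrt(C1 + c^2)


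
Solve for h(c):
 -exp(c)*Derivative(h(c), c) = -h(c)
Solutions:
 h(c) = C1*exp(-exp(-c))


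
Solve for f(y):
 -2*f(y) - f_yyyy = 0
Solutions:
 f(y) = (C1*sin(2^(3/4)*y/2) + C2*cos(2^(3/4)*y/2))*exp(-2^(3/4)*y/2) + (C3*sin(2^(3/4)*y/2) + C4*cos(2^(3/4)*y/2))*exp(2^(3/4)*y/2)


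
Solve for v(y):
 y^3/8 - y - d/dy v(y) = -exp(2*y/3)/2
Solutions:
 v(y) = C1 + y^4/32 - y^2/2 + 3*exp(2*y/3)/4


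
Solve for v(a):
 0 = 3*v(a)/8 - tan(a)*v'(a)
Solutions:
 v(a) = C1*sin(a)^(3/8)


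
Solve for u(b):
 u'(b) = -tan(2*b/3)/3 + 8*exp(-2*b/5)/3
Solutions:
 u(b) = C1 - log(tan(2*b/3)^2 + 1)/4 - 20*exp(-2*b/5)/3


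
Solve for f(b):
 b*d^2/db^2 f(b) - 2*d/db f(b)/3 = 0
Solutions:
 f(b) = C1 + C2*b^(5/3)


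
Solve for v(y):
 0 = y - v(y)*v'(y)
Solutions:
 v(y) = -sqrt(C1 + y^2)
 v(y) = sqrt(C1 + y^2)


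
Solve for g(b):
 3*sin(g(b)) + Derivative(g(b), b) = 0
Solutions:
 g(b) = -acos((-C1 - exp(6*b))/(C1 - exp(6*b))) + 2*pi
 g(b) = acos((-C1 - exp(6*b))/(C1 - exp(6*b)))


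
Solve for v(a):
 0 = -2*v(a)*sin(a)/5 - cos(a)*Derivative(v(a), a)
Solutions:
 v(a) = C1*cos(a)^(2/5)


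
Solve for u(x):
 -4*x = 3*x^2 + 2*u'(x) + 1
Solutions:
 u(x) = C1 - x^3/2 - x^2 - x/2


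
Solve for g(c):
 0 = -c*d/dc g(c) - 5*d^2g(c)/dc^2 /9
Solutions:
 g(c) = C1 + C2*erf(3*sqrt(10)*c/10)


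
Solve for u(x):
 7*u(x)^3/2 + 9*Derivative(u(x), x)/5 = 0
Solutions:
 u(x) = -3*sqrt(-1/(C1 - 35*x))
 u(x) = 3*sqrt(-1/(C1 - 35*x))


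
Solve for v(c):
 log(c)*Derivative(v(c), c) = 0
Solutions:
 v(c) = C1


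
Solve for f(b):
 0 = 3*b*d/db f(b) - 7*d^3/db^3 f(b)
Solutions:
 f(b) = C1 + Integral(C2*airyai(3^(1/3)*7^(2/3)*b/7) + C3*airybi(3^(1/3)*7^(2/3)*b/7), b)


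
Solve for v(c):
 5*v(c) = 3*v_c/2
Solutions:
 v(c) = C1*exp(10*c/3)


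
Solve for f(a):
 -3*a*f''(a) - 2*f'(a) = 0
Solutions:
 f(a) = C1 + C2*a^(1/3)


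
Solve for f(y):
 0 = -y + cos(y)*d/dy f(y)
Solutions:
 f(y) = C1 + Integral(y/cos(y), y)


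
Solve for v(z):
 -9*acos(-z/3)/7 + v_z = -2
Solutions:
 v(z) = C1 + 9*z*acos(-z/3)/7 - 2*z + 9*sqrt(9 - z^2)/7


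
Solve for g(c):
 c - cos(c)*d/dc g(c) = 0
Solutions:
 g(c) = C1 + Integral(c/cos(c), c)


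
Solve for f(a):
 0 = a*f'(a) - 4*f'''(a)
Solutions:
 f(a) = C1 + Integral(C2*airyai(2^(1/3)*a/2) + C3*airybi(2^(1/3)*a/2), a)


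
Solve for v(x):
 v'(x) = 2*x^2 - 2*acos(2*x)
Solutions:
 v(x) = C1 + 2*x^3/3 - 2*x*acos(2*x) + sqrt(1 - 4*x^2)


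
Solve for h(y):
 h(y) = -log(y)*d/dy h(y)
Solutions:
 h(y) = C1*exp(-li(y))


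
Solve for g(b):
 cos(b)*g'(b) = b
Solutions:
 g(b) = C1 + Integral(b/cos(b), b)


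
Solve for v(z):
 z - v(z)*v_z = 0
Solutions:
 v(z) = -sqrt(C1 + z^2)
 v(z) = sqrt(C1 + z^2)


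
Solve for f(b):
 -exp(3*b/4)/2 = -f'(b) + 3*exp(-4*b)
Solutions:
 f(b) = C1 + 2*exp(3*b/4)/3 - 3*exp(-4*b)/4


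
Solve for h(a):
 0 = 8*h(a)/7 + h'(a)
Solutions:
 h(a) = C1*exp(-8*a/7)


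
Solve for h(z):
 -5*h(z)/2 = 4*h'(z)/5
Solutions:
 h(z) = C1*exp(-25*z/8)


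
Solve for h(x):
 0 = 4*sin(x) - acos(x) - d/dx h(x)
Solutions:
 h(x) = C1 - x*acos(x) + sqrt(1 - x^2) - 4*cos(x)


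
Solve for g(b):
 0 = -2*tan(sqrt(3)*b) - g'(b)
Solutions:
 g(b) = C1 + 2*sqrt(3)*log(cos(sqrt(3)*b))/3


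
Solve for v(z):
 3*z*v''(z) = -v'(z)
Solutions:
 v(z) = C1 + C2*z^(2/3)


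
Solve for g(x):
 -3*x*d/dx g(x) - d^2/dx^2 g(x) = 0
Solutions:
 g(x) = C1 + C2*erf(sqrt(6)*x/2)


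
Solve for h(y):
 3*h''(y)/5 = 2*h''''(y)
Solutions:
 h(y) = C1 + C2*y + C3*exp(-sqrt(30)*y/10) + C4*exp(sqrt(30)*y/10)


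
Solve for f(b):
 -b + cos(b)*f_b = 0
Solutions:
 f(b) = C1 + Integral(b/cos(b), b)


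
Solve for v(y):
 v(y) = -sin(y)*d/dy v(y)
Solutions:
 v(y) = C1*sqrt(cos(y) + 1)/sqrt(cos(y) - 1)


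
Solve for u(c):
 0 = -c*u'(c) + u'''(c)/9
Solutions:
 u(c) = C1 + Integral(C2*airyai(3^(2/3)*c) + C3*airybi(3^(2/3)*c), c)


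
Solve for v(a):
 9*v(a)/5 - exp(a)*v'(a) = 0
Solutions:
 v(a) = C1*exp(-9*exp(-a)/5)


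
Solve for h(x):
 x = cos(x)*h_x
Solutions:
 h(x) = C1 + Integral(x/cos(x), x)


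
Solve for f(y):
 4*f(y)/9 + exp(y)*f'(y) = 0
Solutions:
 f(y) = C1*exp(4*exp(-y)/9)


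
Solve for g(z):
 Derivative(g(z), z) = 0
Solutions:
 g(z) = C1


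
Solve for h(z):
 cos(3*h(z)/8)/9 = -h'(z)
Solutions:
 z/9 - 4*log(sin(3*h(z)/8) - 1)/3 + 4*log(sin(3*h(z)/8) + 1)/3 = C1


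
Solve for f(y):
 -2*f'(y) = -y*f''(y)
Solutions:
 f(y) = C1 + C2*y^3


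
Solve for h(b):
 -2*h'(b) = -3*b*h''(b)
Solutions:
 h(b) = C1 + C2*b^(5/3)


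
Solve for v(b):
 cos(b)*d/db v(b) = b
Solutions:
 v(b) = C1 + Integral(b/cos(b), b)


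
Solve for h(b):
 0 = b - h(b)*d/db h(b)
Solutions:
 h(b) = -sqrt(C1 + b^2)
 h(b) = sqrt(C1 + b^2)


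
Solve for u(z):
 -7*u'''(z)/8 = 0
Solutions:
 u(z) = C1 + C2*z + C3*z^2


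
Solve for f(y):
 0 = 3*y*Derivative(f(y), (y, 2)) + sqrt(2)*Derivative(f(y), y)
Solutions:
 f(y) = C1 + C2*y^(1 - sqrt(2)/3)


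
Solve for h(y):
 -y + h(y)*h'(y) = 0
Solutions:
 h(y) = -sqrt(C1 + y^2)
 h(y) = sqrt(C1 + y^2)


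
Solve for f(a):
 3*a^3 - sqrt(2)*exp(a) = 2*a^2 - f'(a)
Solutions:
 f(a) = C1 - 3*a^4/4 + 2*a^3/3 + sqrt(2)*exp(a)


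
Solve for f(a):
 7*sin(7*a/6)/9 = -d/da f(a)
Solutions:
 f(a) = C1 + 2*cos(7*a/6)/3


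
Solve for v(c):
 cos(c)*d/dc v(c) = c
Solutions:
 v(c) = C1 + Integral(c/cos(c), c)


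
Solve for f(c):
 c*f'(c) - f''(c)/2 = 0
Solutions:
 f(c) = C1 + C2*erfi(c)


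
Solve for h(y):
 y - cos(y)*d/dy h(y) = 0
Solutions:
 h(y) = C1 + Integral(y/cos(y), y)


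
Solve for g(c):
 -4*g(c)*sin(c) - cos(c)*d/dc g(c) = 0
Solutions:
 g(c) = C1*cos(c)^4


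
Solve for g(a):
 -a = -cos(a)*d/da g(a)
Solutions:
 g(a) = C1 + Integral(a/cos(a), a)


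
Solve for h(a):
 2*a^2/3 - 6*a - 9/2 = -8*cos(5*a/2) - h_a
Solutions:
 h(a) = C1 - 2*a^3/9 + 3*a^2 + 9*a/2 - 16*sin(5*a/2)/5


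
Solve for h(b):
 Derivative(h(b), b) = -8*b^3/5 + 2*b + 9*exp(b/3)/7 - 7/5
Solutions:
 h(b) = C1 - 2*b^4/5 + b^2 - 7*b/5 + 27*exp(b/3)/7


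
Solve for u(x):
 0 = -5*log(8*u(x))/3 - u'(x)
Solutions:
 3*Integral(1/(log(_y) + 3*log(2)), (_y, u(x)))/5 = C1 - x


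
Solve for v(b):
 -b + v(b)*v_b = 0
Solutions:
 v(b) = -sqrt(C1 + b^2)
 v(b) = sqrt(C1 + b^2)


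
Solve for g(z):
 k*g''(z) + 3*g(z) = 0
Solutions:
 g(z) = C1*exp(-sqrt(3)*z*sqrt(-1/k)) + C2*exp(sqrt(3)*z*sqrt(-1/k))


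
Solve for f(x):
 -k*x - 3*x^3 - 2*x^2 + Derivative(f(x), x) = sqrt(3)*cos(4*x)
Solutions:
 f(x) = C1 + k*x^2/2 + 3*x^4/4 + 2*x^3/3 + sqrt(3)*sin(4*x)/4


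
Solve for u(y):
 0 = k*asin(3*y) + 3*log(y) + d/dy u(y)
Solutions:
 u(y) = C1 - k*(y*asin(3*y) + sqrt(1 - 9*y^2)/3) - 3*y*log(y) + 3*y


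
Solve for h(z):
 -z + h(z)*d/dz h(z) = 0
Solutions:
 h(z) = -sqrt(C1 + z^2)
 h(z) = sqrt(C1 + z^2)


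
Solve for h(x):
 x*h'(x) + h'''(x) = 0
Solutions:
 h(x) = C1 + Integral(C2*airyai(-x) + C3*airybi(-x), x)


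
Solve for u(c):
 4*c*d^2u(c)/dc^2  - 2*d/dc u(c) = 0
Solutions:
 u(c) = C1 + C2*c^(3/2)


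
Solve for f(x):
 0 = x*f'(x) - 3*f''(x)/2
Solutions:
 f(x) = C1 + C2*erfi(sqrt(3)*x/3)


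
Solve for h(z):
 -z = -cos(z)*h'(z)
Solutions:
 h(z) = C1 + Integral(z/cos(z), z)


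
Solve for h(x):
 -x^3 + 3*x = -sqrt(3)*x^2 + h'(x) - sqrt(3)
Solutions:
 h(x) = C1 - x^4/4 + sqrt(3)*x^3/3 + 3*x^2/2 + sqrt(3)*x


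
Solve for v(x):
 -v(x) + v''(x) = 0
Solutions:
 v(x) = C1*exp(-x) + C2*exp(x)


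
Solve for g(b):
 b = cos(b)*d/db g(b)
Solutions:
 g(b) = C1 + Integral(b/cos(b), b)


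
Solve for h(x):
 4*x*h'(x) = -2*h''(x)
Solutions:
 h(x) = C1 + C2*erf(x)


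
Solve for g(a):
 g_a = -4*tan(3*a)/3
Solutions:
 g(a) = C1 + 4*log(cos(3*a))/9


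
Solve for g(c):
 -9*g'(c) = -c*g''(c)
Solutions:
 g(c) = C1 + C2*c^10


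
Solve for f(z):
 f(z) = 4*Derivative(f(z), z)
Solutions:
 f(z) = C1*exp(z/4)


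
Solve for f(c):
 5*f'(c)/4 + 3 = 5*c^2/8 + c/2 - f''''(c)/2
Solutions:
 f(c) = C1 + C4*exp(-2^(2/3)*5^(1/3)*c/2) + c^3/6 + c^2/5 - 12*c/5 + (C2*sin(2^(2/3)*sqrt(3)*5^(1/3)*c/4) + C3*cos(2^(2/3)*sqrt(3)*5^(1/3)*c/4))*exp(2^(2/3)*5^(1/3)*c/4)


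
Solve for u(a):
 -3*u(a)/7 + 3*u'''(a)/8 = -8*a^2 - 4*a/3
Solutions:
 u(a) = C3*exp(2*7^(2/3)*a/7) + 56*a^2/3 + 28*a/9 + (C1*sin(sqrt(3)*7^(2/3)*a/7) + C2*cos(sqrt(3)*7^(2/3)*a/7))*exp(-7^(2/3)*a/7)


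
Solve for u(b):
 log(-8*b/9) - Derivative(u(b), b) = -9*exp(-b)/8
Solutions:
 u(b) = C1 + b*log(-b) + b*(-2*log(3) - 1 + 3*log(2)) - 9*exp(-b)/8


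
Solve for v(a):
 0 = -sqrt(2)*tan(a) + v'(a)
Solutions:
 v(a) = C1 - sqrt(2)*log(cos(a))


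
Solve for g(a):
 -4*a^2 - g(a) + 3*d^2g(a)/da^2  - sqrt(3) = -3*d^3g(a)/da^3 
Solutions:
 g(a) = C1*exp(-a*(2*2^(1/3)/(3*sqrt(5) + 7)^(1/3) + 2^(2/3)*(3*sqrt(5) + 7)^(1/3) + 4)/12)*sin(2^(1/3)*sqrt(3)*a*(-2^(1/3)*(3*sqrt(5) + 7)^(1/3) + 2/(3*sqrt(5) + 7)^(1/3))/12) + C2*exp(-a*(2*2^(1/3)/(3*sqrt(5) + 7)^(1/3) + 2^(2/3)*(3*sqrt(5) + 7)^(1/3) + 4)/12)*cos(2^(1/3)*sqrt(3)*a*(-2^(1/3)*(3*sqrt(5) + 7)^(1/3) + 2/(3*sqrt(5) + 7)^(1/3))/12) + C3*exp(a*(-2 + 2*2^(1/3)/(3*sqrt(5) + 7)^(1/3) + 2^(2/3)*(3*sqrt(5) + 7)^(1/3))/6) - 4*a^2 - 24 - sqrt(3)


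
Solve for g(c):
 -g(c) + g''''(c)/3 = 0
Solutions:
 g(c) = C1*exp(-3^(1/4)*c) + C2*exp(3^(1/4)*c) + C3*sin(3^(1/4)*c) + C4*cos(3^(1/4)*c)


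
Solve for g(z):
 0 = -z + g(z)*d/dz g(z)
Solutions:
 g(z) = -sqrt(C1 + z^2)
 g(z) = sqrt(C1 + z^2)


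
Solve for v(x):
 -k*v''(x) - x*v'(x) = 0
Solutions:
 v(x) = C1 + C2*sqrt(k)*erf(sqrt(2)*x*sqrt(1/k)/2)


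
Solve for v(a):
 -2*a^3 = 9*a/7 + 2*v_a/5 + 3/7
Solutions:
 v(a) = C1 - 5*a^4/4 - 45*a^2/28 - 15*a/14


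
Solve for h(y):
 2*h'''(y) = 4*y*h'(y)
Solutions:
 h(y) = C1 + Integral(C2*airyai(2^(1/3)*y) + C3*airybi(2^(1/3)*y), y)


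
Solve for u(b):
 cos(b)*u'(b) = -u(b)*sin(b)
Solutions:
 u(b) = C1*cos(b)


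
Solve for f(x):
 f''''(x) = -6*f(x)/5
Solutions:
 f(x) = (C1*sin(10^(3/4)*3^(1/4)*x/10) + C2*cos(10^(3/4)*3^(1/4)*x/10))*exp(-10^(3/4)*3^(1/4)*x/10) + (C3*sin(10^(3/4)*3^(1/4)*x/10) + C4*cos(10^(3/4)*3^(1/4)*x/10))*exp(10^(3/4)*3^(1/4)*x/10)


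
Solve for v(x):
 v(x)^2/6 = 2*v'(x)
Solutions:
 v(x) = -12/(C1 + x)


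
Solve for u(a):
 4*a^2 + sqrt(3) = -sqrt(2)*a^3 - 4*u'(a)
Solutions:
 u(a) = C1 - sqrt(2)*a^4/16 - a^3/3 - sqrt(3)*a/4


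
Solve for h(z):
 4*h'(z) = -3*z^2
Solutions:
 h(z) = C1 - z^3/4


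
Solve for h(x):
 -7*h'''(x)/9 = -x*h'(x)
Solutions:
 h(x) = C1 + Integral(C2*airyai(21^(2/3)*x/7) + C3*airybi(21^(2/3)*x/7), x)


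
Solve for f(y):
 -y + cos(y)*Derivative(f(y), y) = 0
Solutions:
 f(y) = C1 + Integral(y/cos(y), y)


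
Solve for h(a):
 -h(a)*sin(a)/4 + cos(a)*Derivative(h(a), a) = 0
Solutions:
 h(a) = C1/cos(a)^(1/4)


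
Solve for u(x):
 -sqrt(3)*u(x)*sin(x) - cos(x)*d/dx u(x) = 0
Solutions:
 u(x) = C1*cos(x)^(sqrt(3))


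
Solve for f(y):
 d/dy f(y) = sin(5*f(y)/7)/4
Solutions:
 -y/4 + 7*log(cos(5*f(y)/7) - 1)/10 - 7*log(cos(5*f(y)/7) + 1)/10 = C1


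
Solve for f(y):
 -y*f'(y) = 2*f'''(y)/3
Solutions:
 f(y) = C1 + Integral(C2*airyai(-2^(2/3)*3^(1/3)*y/2) + C3*airybi(-2^(2/3)*3^(1/3)*y/2), y)


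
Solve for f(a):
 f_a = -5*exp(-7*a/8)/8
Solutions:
 f(a) = C1 + 5*exp(-7*a/8)/7


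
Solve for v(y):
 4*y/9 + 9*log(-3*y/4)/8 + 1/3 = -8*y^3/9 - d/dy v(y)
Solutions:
 v(y) = C1 - 2*y^4/9 - 2*y^2/9 - 9*y*log(-y)/8 + y*(-27*log(3) + 19 + 54*log(2))/24


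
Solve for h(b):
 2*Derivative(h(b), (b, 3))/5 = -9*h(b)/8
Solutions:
 h(b) = C3*exp(b*(-2^(2/3)*45^(1/3) + 3*5^(1/3)*6^(2/3))/16)*sin(3*2^(2/3)*3^(1/6)*5^(1/3)*b/8) + C4*exp(b*(-2^(2/3)*45^(1/3) + 3*5^(1/3)*6^(2/3))/16)*cos(3*2^(2/3)*3^(1/6)*5^(1/3)*b/8) + C5*exp(-b*(2^(2/3)*45^(1/3) + 3*5^(1/3)*6^(2/3))/16) + (C1*sin(3*2^(2/3)*3^(1/6)*5^(1/3)*b/8) + C2*cos(3*2^(2/3)*3^(1/6)*5^(1/3)*b/8))*exp(2^(2/3)*45^(1/3)*b/8)


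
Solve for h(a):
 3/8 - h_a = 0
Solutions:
 h(a) = C1 + 3*a/8


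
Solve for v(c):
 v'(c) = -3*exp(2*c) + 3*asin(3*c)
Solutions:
 v(c) = C1 + 3*c*asin(3*c) + sqrt(1 - 9*c^2) - 3*exp(2*c)/2


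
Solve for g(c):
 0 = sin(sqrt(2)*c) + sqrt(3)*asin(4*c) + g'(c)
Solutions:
 g(c) = C1 - sqrt(3)*(c*asin(4*c) + sqrt(1 - 16*c^2)/4) + sqrt(2)*cos(sqrt(2)*c)/2


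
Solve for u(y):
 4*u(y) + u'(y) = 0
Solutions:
 u(y) = C1*exp(-4*y)


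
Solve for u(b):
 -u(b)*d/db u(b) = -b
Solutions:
 u(b) = -sqrt(C1 + b^2)
 u(b) = sqrt(C1 + b^2)


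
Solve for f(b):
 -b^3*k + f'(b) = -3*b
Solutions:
 f(b) = C1 + b^4*k/4 - 3*b^2/2


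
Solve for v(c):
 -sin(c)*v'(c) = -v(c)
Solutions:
 v(c) = C1*sqrt(cos(c) - 1)/sqrt(cos(c) + 1)


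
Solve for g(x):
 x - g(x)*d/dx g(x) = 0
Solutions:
 g(x) = -sqrt(C1 + x^2)
 g(x) = sqrt(C1 + x^2)


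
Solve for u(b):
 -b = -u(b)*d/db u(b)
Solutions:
 u(b) = -sqrt(C1 + b^2)
 u(b) = sqrt(C1 + b^2)


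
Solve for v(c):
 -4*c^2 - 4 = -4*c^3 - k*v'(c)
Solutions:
 v(c) = C1 - c^4/k + 4*c^3/(3*k) + 4*c/k


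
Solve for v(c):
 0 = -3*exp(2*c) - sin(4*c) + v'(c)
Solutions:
 v(c) = C1 + 3*exp(2*c)/2 - cos(4*c)/4


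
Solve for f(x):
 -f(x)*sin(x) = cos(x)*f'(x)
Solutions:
 f(x) = C1*cos(x)


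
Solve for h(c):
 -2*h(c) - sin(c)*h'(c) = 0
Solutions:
 h(c) = C1*(cos(c) + 1)/(cos(c) - 1)


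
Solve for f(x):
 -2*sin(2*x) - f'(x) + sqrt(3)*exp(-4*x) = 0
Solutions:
 f(x) = C1 + cos(2*x) - sqrt(3)*exp(-4*x)/4


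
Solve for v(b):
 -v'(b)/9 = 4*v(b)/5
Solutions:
 v(b) = C1*exp(-36*b/5)


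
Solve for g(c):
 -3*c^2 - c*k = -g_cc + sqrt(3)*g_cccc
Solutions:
 g(c) = C1 + C2*c + C3*exp(-3^(3/4)*c/3) + C4*exp(3^(3/4)*c/3) + c^4/4 + c^3*k/6 + 3*sqrt(3)*c^2


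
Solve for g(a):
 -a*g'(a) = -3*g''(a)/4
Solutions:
 g(a) = C1 + C2*erfi(sqrt(6)*a/3)


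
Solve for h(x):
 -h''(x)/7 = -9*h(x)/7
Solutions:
 h(x) = C1*exp(-3*x) + C2*exp(3*x)


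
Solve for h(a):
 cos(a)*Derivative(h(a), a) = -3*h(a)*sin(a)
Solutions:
 h(a) = C1*cos(a)^3


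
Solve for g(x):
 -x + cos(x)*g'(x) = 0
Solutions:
 g(x) = C1 + Integral(x/cos(x), x)


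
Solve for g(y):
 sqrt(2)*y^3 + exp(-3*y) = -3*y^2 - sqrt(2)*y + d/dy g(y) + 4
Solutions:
 g(y) = C1 + sqrt(2)*y^4/4 + y^3 + sqrt(2)*y^2/2 - 4*y - exp(-3*y)/3


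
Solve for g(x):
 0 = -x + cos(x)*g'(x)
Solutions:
 g(x) = C1 + Integral(x/cos(x), x)


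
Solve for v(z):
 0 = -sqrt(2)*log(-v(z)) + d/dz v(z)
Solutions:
 -li(-v(z)) = C1 + sqrt(2)*z


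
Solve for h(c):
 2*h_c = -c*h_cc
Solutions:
 h(c) = C1 + C2/c


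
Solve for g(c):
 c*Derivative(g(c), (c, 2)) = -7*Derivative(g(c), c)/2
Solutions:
 g(c) = C1 + C2/c^(5/2)


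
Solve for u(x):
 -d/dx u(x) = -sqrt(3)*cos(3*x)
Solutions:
 u(x) = C1 + sqrt(3)*sin(3*x)/3


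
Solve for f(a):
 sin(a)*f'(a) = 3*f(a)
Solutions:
 f(a) = C1*(cos(a) - 1)^(3/2)/(cos(a) + 1)^(3/2)


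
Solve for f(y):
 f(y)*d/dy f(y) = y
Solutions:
 f(y) = -sqrt(C1 + y^2)
 f(y) = sqrt(C1 + y^2)


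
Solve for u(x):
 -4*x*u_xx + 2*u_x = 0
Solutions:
 u(x) = C1 + C2*x^(3/2)


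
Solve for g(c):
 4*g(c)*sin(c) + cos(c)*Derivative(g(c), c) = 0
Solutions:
 g(c) = C1*cos(c)^4


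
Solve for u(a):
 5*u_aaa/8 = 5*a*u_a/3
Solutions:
 u(a) = C1 + Integral(C2*airyai(2*3^(2/3)*a/3) + C3*airybi(2*3^(2/3)*a/3), a)


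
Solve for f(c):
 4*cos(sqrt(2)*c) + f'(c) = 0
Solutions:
 f(c) = C1 - 2*sqrt(2)*sin(sqrt(2)*c)


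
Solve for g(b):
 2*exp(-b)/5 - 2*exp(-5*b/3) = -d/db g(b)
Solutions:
 g(b) = C1 + 2*exp(-b)/5 - 6*exp(-5*b/3)/5


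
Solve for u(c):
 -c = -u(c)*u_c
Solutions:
 u(c) = -sqrt(C1 + c^2)
 u(c) = sqrt(C1 + c^2)


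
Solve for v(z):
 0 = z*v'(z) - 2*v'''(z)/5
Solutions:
 v(z) = C1 + Integral(C2*airyai(2^(2/3)*5^(1/3)*z/2) + C3*airybi(2^(2/3)*5^(1/3)*z/2), z)


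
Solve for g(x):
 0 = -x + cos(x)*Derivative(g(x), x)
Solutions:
 g(x) = C1 + Integral(x/cos(x), x)


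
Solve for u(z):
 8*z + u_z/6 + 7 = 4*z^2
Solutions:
 u(z) = C1 + 8*z^3 - 24*z^2 - 42*z


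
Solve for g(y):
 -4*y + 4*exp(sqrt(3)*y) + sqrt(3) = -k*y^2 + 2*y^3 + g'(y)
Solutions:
 g(y) = C1 + k*y^3/3 - y^4/2 - 2*y^2 + sqrt(3)*y + 4*sqrt(3)*exp(sqrt(3)*y)/3


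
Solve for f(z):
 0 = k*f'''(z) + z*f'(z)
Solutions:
 f(z) = C1 + Integral(C2*airyai(z*(-1/k)^(1/3)) + C3*airybi(z*(-1/k)^(1/3)), z)


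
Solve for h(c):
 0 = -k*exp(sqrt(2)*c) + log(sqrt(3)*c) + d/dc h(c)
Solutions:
 h(c) = C1 - c*log(c) + c*(1 - log(3)/2) + sqrt(2)*k*exp(sqrt(2)*c)/2


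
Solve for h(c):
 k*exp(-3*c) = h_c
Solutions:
 h(c) = C1 - k*exp(-3*c)/3


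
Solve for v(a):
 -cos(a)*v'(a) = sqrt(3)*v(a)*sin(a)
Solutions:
 v(a) = C1*cos(a)^(sqrt(3))


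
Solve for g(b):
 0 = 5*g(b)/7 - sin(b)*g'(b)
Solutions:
 g(b) = C1*(cos(b) - 1)^(5/14)/(cos(b) + 1)^(5/14)


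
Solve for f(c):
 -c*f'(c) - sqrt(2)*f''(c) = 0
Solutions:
 f(c) = C1 + C2*erf(2^(1/4)*c/2)


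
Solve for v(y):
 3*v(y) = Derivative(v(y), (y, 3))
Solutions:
 v(y) = C3*exp(3^(1/3)*y) + (C1*sin(3^(5/6)*y/2) + C2*cos(3^(5/6)*y/2))*exp(-3^(1/3)*y/2)


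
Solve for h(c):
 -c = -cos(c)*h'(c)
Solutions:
 h(c) = C1 + Integral(c/cos(c), c)


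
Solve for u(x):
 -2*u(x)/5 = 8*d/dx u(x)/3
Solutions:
 u(x) = C1*exp(-3*x/20)


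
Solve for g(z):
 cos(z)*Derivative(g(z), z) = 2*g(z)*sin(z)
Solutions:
 g(z) = C1/cos(z)^2


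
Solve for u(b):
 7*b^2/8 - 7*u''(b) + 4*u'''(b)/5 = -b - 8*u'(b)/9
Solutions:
 u(b) = C1 + C2*exp(b*(105 - sqrt(10385))/24) + C3*exp(b*(sqrt(10385) + 105)/24) - 21*b^3/64 - 4257*b^2/512 - 1322811*b/10240


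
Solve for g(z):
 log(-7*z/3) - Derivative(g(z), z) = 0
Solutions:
 g(z) = C1 + z*log(-z) + z*(-log(3) - 1 + log(7))


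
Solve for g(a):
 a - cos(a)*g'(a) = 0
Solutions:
 g(a) = C1 + Integral(a/cos(a), a)


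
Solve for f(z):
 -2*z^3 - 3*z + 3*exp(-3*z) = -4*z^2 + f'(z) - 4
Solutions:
 f(z) = C1 - z^4/2 + 4*z^3/3 - 3*z^2/2 + 4*z - exp(-3*z)


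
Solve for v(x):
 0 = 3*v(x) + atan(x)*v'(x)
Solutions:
 v(x) = C1*exp(-3*Integral(1/atan(x), x))


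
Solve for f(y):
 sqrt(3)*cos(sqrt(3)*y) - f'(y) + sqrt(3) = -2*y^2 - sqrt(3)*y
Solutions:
 f(y) = C1 + 2*y^3/3 + sqrt(3)*y^2/2 + sqrt(3)*y + sin(sqrt(3)*y)


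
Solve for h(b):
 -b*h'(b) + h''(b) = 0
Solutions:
 h(b) = C1 + C2*erfi(sqrt(2)*b/2)


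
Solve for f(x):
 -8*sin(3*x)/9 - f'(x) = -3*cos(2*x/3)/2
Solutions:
 f(x) = C1 + 9*sin(2*x/3)/4 + 8*cos(3*x)/27


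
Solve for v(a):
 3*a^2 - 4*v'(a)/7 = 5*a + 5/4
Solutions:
 v(a) = C1 + 7*a^3/4 - 35*a^2/8 - 35*a/16


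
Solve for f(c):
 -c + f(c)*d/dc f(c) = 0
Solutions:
 f(c) = -sqrt(C1 + c^2)
 f(c) = sqrt(C1 + c^2)


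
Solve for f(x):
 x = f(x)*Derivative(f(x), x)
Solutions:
 f(x) = -sqrt(C1 + x^2)
 f(x) = sqrt(C1 + x^2)


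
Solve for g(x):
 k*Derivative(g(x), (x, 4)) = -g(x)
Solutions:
 g(x) = C1*exp(-x*(-1/k)^(1/4)) + C2*exp(x*(-1/k)^(1/4)) + C3*exp(-I*x*(-1/k)^(1/4)) + C4*exp(I*x*(-1/k)^(1/4))


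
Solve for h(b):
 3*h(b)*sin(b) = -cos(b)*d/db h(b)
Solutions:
 h(b) = C1*cos(b)^3


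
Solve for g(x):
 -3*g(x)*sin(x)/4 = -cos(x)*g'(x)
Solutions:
 g(x) = C1/cos(x)^(3/4)


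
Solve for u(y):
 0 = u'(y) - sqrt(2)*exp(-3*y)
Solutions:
 u(y) = C1 - sqrt(2)*exp(-3*y)/3


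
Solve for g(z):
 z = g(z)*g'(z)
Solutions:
 g(z) = -sqrt(C1 + z^2)
 g(z) = sqrt(C1 + z^2)


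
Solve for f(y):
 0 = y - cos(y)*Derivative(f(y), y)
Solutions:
 f(y) = C1 + Integral(y/cos(y), y)


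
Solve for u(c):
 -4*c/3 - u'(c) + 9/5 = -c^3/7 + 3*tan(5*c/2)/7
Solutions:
 u(c) = C1 + c^4/28 - 2*c^2/3 + 9*c/5 + 6*log(cos(5*c/2))/35


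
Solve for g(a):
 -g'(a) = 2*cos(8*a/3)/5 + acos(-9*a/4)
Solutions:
 g(a) = C1 - a*acos(-9*a/4) - sqrt(16 - 81*a^2)/9 - 3*sin(8*a/3)/20


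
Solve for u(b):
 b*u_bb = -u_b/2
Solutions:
 u(b) = C1 + C2*sqrt(b)


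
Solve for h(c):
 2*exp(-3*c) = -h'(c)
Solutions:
 h(c) = C1 + 2*exp(-3*c)/3


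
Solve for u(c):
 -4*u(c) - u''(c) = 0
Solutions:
 u(c) = C1*sin(2*c) + C2*cos(2*c)


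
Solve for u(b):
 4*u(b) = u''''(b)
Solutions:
 u(b) = C1*exp(-sqrt(2)*b) + C2*exp(sqrt(2)*b) + C3*sin(sqrt(2)*b) + C4*cos(sqrt(2)*b)


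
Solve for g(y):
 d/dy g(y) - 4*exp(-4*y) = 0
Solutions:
 g(y) = C1 - exp(-4*y)


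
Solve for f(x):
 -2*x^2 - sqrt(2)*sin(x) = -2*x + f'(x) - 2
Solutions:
 f(x) = C1 - 2*x^3/3 + x^2 + 2*x + sqrt(2)*cos(x)


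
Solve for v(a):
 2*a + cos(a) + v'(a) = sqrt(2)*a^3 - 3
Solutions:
 v(a) = C1 + sqrt(2)*a^4/4 - a^2 - 3*a - sin(a)


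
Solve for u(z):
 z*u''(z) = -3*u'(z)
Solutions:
 u(z) = C1 + C2/z^2


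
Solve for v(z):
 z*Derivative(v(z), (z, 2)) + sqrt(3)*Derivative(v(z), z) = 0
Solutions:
 v(z) = C1 + C2*z^(1 - sqrt(3))


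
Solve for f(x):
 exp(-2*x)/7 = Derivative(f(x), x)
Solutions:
 f(x) = C1 - exp(-2*x)/14


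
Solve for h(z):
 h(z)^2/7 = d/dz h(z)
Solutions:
 h(z) = -7/(C1 + z)


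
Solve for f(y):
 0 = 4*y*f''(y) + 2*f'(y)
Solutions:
 f(y) = C1 + C2*sqrt(y)


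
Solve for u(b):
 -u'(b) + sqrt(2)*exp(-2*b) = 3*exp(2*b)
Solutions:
 u(b) = C1 - 3*exp(2*b)/2 - sqrt(2)*exp(-2*b)/2


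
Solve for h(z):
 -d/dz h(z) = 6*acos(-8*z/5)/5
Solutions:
 h(z) = C1 - 6*z*acos(-8*z/5)/5 - 3*sqrt(25 - 64*z^2)/20


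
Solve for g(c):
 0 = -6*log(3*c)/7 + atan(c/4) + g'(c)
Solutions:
 g(c) = C1 + 6*c*log(c)/7 - c*atan(c/4) - 6*c/7 + 6*c*log(3)/7 + 2*log(c^2 + 16)


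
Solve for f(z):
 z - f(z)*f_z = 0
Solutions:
 f(z) = -sqrt(C1 + z^2)
 f(z) = sqrt(C1 + z^2)


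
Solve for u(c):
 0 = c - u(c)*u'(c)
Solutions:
 u(c) = -sqrt(C1 + c^2)
 u(c) = sqrt(C1 + c^2)


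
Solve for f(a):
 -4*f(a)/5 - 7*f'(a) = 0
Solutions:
 f(a) = C1*exp(-4*a/35)


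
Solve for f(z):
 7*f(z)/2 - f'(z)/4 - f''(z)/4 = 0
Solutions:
 f(z) = C1*exp(z*(-1 + sqrt(57))/2) + C2*exp(-z*(1 + sqrt(57))/2)


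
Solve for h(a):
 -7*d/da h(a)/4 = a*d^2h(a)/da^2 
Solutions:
 h(a) = C1 + C2/a^(3/4)


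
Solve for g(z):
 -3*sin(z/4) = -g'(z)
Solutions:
 g(z) = C1 - 12*cos(z/4)


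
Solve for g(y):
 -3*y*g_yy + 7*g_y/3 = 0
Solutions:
 g(y) = C1 + C2*y^(16/9)


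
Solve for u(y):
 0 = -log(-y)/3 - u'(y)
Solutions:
 u(y) = C1 - y*log(-y)/3 + y/3


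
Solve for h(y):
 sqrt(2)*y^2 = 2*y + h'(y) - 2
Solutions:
 h(y) = C1 + sqrt(2)*y^3/3 - y^2 + 2*y


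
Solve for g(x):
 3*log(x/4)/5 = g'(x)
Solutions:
 g(x) = C1 + 3*x*log(x)/5 - 6*x*log(2)/5 - 3*x/5


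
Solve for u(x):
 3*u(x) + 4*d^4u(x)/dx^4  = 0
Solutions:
 u(x) = (C1*sin(3^(1/4)*x/2) + C2*cos(3^(1/4)*x/2))*exp(-3^(1/4)*x/2) + (C3*sin(3^(1/4)*x/2) + C4*cos(3^(1/4)*x/2))*exp(3^(1/4)*x/2)


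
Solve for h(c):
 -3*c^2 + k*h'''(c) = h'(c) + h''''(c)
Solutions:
 h(c) = C1 + C2*exp(c*(-k^2/(-k^3 + sqrt(-4*k^6 + (27 - 2*k^3)^2)/2 + 27/2)^(1/3) + k - (-k^3 + sqrt(-4*k^6 + (27 - 2*k^3)^2)/2 + 27/2)^(1/3))/3) + C3*exp(c*(-4*k^2/((-1 + sqrt(3)*I)*(-k^3 + sqrt(-4*k^6 + (27 - 2*k^3)^2)/2 + 27/2)^(1/3)) + 2*k + (-k^3 + sqrt(-4*k^6 + (27 - 2*k^3)^2)/2 + 27/2)^(1/3) - sqrt(3)*I*(-k^3 + sqrt(-4*k^6 + (27 - 2*k^3)^2)/2 + 27/2)^(1/3))/6) + C4*exp(c*(4*k^2/((1 + sqrt(3)*I)*(-k^3 + sqrt(-4*k^6 + (27 - 2*k^3)^2)/2 + 27/2)^(1/3)) + 2*k + (-k^3 + sqrt(-4*k^6 + (27 - 2*k^3)^2)/2 + 27/2)^(1/3) + sqrt(3)*I*(-k^3 + sqrt(-4*k^6 + (27 - 2*k^3)^2)/2 + 27/2)^(1/3))/6) - c^3 - 6*c*k


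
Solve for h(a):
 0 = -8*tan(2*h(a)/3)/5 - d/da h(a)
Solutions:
 h(a) = -3*asin(C1*exp(-16*a/15))/2 + 3*pi/2
 h(a) = 3*asin(C1*exp(-16*a/15))/2


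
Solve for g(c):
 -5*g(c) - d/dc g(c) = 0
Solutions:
 g(c) = C1*exp(-5*c)


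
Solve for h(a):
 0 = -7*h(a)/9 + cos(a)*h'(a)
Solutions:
 h(a) = C1*(sin(a) + 1)^(7/18)/(sin(a) - 1)^(7/18)


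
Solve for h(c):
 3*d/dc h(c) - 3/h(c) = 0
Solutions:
 h(c) = -sqrt(C1 + 2*c)
 h(c) = sqrt(C1 + 2*c)


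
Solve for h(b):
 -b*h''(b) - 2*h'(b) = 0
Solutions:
 h(b) = C1 + C2/b


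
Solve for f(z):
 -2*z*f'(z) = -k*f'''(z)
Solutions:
 f(z) = C1 + Integral(C2*airyai(2^(1/3)*z*(1/k)^(1/3)) + C3*airybi(2^(1/3)*z*(1/k)^(1/3)), z)


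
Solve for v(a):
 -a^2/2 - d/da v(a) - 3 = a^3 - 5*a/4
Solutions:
 v(a) = C1 - a^4/4 - a^3/6 + 5*a^2/8 - 3*a


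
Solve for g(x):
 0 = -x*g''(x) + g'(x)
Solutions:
 g(x) = C1 + C2*x^2


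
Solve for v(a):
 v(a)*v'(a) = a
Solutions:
 v(a) = -sqrt(C1 + a^2)
 v(a) = sqrt(C1 + a^2)


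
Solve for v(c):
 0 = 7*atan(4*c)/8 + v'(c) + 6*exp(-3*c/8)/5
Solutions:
 v(c) = C1 - 7*c*atan(4*c)/8 + 7*log(16*c^2 + 1)/64 + 16*exp(-3*c/8)/5


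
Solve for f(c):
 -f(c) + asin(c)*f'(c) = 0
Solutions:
 f(c) = C1*exp(Integral(1/asin(c), c))


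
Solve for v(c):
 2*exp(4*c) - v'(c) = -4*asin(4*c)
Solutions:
 v(c) = C1 + 4*c*asin(4*c) + sqrt(1 - 16*c^2) + exp(4*c)/2


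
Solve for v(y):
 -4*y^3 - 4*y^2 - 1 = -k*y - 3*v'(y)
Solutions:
 v(y) = C1 - k*y^2/6 + y^4/3 + 4*y^3/9 + y/3


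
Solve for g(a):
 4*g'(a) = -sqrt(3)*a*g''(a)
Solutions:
 g(a) = C1 + C2*a^(1 - 4*sqrt(3)/3)


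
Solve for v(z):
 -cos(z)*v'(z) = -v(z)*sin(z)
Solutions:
 v(z) = C1/cos(z)


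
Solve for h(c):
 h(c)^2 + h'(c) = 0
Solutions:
 h(c) = 1/(C1 + c)


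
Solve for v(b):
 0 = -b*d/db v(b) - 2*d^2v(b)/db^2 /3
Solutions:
 v(b) = C1 + C2*erf(sqrt(3)*b/2)


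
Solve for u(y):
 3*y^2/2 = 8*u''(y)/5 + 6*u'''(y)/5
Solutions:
 u(y) = C1 + C2*y + C3*exp(-4*y/3) + 5*y^4/64 - 15*y^3/64 + 135*y^2/256


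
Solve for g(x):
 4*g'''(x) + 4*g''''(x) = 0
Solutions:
 g(x) = C1 + C2*x + C3*x^2 + C4*exp(-x)


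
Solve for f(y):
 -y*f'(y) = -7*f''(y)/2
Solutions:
 f(y) = C1 + C2*erfi(sqrt(7)*y/7)


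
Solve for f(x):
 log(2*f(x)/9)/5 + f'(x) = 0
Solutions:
 5*Integral(1/(log(_y) - 2*log(3) + log(2)), (_y, f(x))) = C1 - x


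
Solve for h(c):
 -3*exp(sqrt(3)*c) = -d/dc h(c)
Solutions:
 h(c) = C1 + sqrt(3)*exp(sqrt(3)*c)


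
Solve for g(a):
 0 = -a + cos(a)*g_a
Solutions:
 g(a) = C1 + Integral(a/cos(a), a)


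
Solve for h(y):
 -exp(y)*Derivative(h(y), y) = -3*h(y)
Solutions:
 h(y) = C1*exp(-3*exp(-y))


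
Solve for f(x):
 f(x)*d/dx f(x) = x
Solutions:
 f(x) = -sqrt(C1 + x^2)
 f(x) = sqrt(C1 + x^2)


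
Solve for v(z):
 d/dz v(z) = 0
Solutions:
 v(z) = C1


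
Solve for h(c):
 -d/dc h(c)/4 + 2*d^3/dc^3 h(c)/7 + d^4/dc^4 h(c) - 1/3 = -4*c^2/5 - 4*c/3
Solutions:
 h(c) = C1 + C2*exp(-c*(16/(21*sqrt(191793) + 9197)^(1/3) + 8 + (21*sqrt(191793) + 9197)^(1/3))/84)*sin(sqrt(3)*c*(-(21*sqrt(191793) + 9197)^(1/3) + 16/(21*sqrt(191793) + 9197)^(1/3))/84) + C3*exp(-c*(16/(21*sqrt(191793) + 9197)^(1/3) + 8 + (21*sqrt(191793) + 9197)^(1/3))/84)*cos(sqrt(3)*c*(-(21*sqrt(191793) + 9197)^(1/3) + 16/(21*sqrt(191793) + 9197)^(1/3))/84) + C4*exp(c*(-4 + 16/(21*sqrt(191793) + 9197)^(1/3) + (21*sqrt(191793) + 9197)^(1/3))/42) + 16*c^3/15 + 8*c^2/3 + 628*c/105


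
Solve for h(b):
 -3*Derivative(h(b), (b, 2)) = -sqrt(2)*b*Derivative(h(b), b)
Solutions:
 h(b) = C1 + C2*erfi(2^(3/4)*sqrt(3)*b/6)


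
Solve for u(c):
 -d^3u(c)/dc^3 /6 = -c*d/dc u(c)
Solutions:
 u(c) = C1 + Integral(C2*airyai(6^(1/3)*c) + C3*airybi(6^(1/3)*c), c)


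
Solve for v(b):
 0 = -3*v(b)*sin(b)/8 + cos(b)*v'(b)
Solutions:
 v(b) = C1/cos(b)^(3/8)


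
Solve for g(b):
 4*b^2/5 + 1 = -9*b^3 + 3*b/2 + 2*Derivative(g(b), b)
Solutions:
 g(b) = C1 + 9*b^4/8 + 2*b^3/15 - 3*b^2/8 + b/2


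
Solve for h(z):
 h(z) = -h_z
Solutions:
 h(z) = C1*exp(-z)


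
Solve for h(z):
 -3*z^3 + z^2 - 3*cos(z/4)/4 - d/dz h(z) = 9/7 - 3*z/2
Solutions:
 h(z) = C1 - 3*z^4/4 + z^3/3 + 3*z^2/4 - 9*z/7 - 3*sin(z/4)


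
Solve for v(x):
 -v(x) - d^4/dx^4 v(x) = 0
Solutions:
 v(x) = (C1*sin(sqrt(2)*x/2) + C2*cos(sqrt(2)*x/2))*exp(-sqrt(2)*x/2) + (C3*sin(sqrt(2)*x/2) + C4*cos(sqrt(2)*x/2))*exp(sqrt(2)*x/2)


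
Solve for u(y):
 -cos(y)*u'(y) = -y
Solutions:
 u(y) = C1 + Integral(y/cos(y), y)


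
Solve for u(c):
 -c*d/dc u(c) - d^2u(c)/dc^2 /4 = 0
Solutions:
 u(c) = C1 + C2*erf(sqrt(2)*c)


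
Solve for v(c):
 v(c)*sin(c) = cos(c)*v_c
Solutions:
 v(c) = C1/cos(c)


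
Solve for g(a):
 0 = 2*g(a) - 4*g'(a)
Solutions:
 g(a) = C1*exp(a/2)


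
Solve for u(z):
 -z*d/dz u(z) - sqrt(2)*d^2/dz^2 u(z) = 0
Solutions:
 u(z) = C1 + C2*erf(2^(1/4)*z/2)


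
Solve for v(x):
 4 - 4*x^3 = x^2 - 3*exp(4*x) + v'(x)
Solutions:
 v(x) = C1 - x^4 - x^3/3 + 4*x + 3*exp(4*x)/4


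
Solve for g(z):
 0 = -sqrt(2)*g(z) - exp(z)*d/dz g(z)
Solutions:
 g(z) = C1*exp(sqrt(2)*exp(-z))


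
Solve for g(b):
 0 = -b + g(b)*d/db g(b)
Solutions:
 g(b) = -sqrt(C1 + b^2)
 g(b) = sqrt(C1 + b^2)


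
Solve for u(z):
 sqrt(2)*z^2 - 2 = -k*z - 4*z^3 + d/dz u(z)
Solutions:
 u(z) = C1 + k*z^2/2 + z^4 + sqrt(2)*z^3/3 - 2*z


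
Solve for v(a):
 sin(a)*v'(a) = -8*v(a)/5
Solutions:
 v(a) = C1*(cos(a) + 1)^(4/5)/(cos(a) - 1)^(4/5)


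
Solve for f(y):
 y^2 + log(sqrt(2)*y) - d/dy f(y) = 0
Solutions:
 f(y) = C1 + y^3/3 + y*log(y) - y + y*log(2)/2


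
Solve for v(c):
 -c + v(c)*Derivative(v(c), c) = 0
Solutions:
 v(c) = -sqrt(C1 + c^2)
 v(c) = sqrt(C1 + c^2)


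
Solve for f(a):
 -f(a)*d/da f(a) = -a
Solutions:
 f(a) = -sqrt(C1 + a^2)
 f(a) = sqrt(C1 + a^2)


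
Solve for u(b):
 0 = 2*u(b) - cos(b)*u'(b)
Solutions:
 u(b) = C1*(sin(b) + 1)/(sin(b) - 1)


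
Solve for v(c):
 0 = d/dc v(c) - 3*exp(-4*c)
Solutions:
 v(c) = C1 - 3*exp(-4*c)/4


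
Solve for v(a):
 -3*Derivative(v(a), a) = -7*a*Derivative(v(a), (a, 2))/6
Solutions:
 v(a) = C1 + C2*a^(25/7)


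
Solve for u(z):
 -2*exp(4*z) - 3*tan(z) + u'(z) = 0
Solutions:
 u(z) = C1 + exp(4*z)/2 - 3*log(cos(z))


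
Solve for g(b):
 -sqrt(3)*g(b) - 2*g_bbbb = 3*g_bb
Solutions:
 g(b) = (C1*sin(2^(3/4)*3^(1/8)*b*cos(atan(sqrt(-9 + 8*sqrt(3))/3)/2)/2) + C2*cos(2^(3/4)*3^(1/8)*b*cos(atan(sqrt(-9 + 8*sqrt(3))/3)/2)/2))*exp(-2^(3/4)*3^(1/8)*b*sin(atan(sqrt(-9 + 8*sqrt(3))/3)/2)/2) + (C3*sin(2^(3/4)*3^(1/8)*b*cos(atan(sqrt(-9 + 8*sqrt(3))/3)/2)/2) + C4*cos(2^(3/4)*3^(1/8)*b*cos(atan(sqrt(-9 + 8*sqrt(3))/3)/2)/2))*exp(2^(3/4)*3^(1/8)*b*sin(atan(sqrt(-9 + 8*sqrt(3))/3)/2)/2)


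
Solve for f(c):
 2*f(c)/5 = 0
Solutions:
 f(c) = 0


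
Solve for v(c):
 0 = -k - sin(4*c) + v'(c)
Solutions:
 v(c) = C1 + c*k - cos(4*c)/4


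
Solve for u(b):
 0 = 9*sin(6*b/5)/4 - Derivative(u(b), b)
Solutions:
 u(b) = C1 - 15*cos(6*b/5)/8


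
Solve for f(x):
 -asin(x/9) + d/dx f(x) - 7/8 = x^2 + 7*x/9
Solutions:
 f(x) = C1 + x^3/3 + 7*x^2/18 + x*asin(x/9) + 7*x/8 + sqrt(81 - x^2)


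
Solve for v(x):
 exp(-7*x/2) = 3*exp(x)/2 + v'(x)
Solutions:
 v(x) = C1 - 3*exp(x)/2 - 2*exp(-7*x/2)/7
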